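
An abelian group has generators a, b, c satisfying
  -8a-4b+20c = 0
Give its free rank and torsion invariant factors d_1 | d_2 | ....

Answer: M ≅ ℤ^2 ⊕ ℤ/4

Derivation:
rank_ℚ(R)=1; free=3−1=2
SNF(R) diag = [4] → torsion [4]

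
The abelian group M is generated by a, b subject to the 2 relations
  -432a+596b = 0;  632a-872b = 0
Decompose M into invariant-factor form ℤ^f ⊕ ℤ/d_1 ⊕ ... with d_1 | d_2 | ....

Answer: M ≅ ℤ/4 ⊕ ℤ/8

Derivation:
rank_ℚ(R)=2; free=2−2=0
SNF(R) diag = [4, 8] → torsion [4, 8]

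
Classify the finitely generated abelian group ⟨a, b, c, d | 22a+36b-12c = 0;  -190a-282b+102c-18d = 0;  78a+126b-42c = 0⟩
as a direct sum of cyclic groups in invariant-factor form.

rank_ℚ(R)=3; free=4−3=1
SNF(R) diag = [2, 6, 6] → torsion [2, 6, 6]

Answer: M ≅ ℤ^1 ⊕ ℤ/2 ⊕ ℤ/6 ⊕ ℤ/6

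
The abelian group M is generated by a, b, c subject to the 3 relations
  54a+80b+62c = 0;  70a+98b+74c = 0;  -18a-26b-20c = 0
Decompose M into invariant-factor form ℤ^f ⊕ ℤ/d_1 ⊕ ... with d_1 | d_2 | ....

Answer: M ≅ ℤ/2 ⊕ ℤ/2 ⊕ ℤ/6

Derivation:
rank_ℚ(R)=3; free=3−3=0
SNF(R) diag = [2, 2, 6] → torsion [2, 2, 6]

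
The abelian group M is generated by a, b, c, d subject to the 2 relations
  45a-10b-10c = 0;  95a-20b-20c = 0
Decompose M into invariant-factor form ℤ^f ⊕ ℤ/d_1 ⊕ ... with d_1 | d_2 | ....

Answer: M ≅ ℤ^2 ⊕ ℤ/5 ⊕ ℤ/10

Derivation:
rank_ℚ(R)=2; free=4−2=2
SNF(R) diag = [5, 10] → torsion [5, 10]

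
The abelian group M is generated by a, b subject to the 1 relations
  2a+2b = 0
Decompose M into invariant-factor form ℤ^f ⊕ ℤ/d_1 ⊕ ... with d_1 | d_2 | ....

Answer: M ≅ ℤ^1 ⊕ ℤ/2

Derivation:
rank_ℚ(R)=1; free=2−1=1
SNF(R) diag = [2] → torsion [2]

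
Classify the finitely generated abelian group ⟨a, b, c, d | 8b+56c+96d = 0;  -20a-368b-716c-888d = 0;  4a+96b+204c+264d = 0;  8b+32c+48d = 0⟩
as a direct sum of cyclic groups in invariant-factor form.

rank_ℚ(R)=4; free=4−4=0
SNF(R) diag = [4, 8, 24, 48] → torsion [4, 8, 24, 48]

Answer: M ≅ ℤ/4 ⊕ ℤ/8 ⊕ ℤ/24 ⊕ ℤ/48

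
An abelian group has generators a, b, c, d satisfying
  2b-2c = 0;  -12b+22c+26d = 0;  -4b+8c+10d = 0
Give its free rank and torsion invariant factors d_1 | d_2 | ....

rank_ℚ(R)=3; free=4−3=1
SNF(R) diag = [2, 2, 2] → torsion [2, 2, 2]

Answer: M ≅ ℤ^1 ⊕ ℤ/2 ⊕ ℤ/2 ⊕ ℤ/2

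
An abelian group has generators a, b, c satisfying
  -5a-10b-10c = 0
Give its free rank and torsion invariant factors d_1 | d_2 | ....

rank_ℚ(R)=1; free=3−1=2
SNF(R) diag = [5] → torsion [5]

Answer: M ≅ ℤ^2 ⊕ ℤ/5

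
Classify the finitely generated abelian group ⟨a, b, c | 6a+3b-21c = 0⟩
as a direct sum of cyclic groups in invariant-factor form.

Answer: M ≅ ℤ^2 ⊕ ℤ/3

Derivation:
rank_ℚ(R)=1; free=3−1=2
SNF(R) diag = [3] → torsion [3]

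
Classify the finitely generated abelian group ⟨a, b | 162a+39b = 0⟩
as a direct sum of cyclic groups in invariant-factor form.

Answer: M ≅ ℤ^1 ⊕ ℤ/3

Derivation:
rank_ℚ(R)=1; free=2−1=1
SNF(R) diag = [3] → torsion [3]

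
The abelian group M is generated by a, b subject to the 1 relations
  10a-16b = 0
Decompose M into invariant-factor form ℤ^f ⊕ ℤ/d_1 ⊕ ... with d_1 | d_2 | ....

rank_ℚ(R)=1; free=2−1=1
SNF(R) diag = [2] → torsion [2]

Answer: M ≅ ℤ^1 ⊕ ℤ/2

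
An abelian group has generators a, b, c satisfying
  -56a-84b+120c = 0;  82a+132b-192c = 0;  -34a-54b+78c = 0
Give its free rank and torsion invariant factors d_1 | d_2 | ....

Answer: M ≅ ℤ/2 ⊕ ℤ/6 ⊕ ℤ/12

Derivation:
rank_ℚ(R)=3; free=3−3=0
SNF(R) diag = [2, 6, 12] → torsion [2, 6, 12]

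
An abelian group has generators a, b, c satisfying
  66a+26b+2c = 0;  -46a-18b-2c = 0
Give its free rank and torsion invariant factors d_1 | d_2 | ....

rank_ℚ(R)=2; free=3−2=1
SNF(R) diag = [2, 4] → torsion [2, 4]

Answer: M ≅ ℤ^1 ⊕ ℤ/2 ⊕ ℤ/4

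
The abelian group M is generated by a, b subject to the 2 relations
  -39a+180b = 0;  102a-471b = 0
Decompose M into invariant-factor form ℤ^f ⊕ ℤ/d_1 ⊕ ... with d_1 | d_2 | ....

rank_ℚ(R)=2; free=2−2=0
SNF(R) diag = [3, 3] → torsion [3, 3]

Answer: M ≅ ℤ/3 ⊕ ℤ/3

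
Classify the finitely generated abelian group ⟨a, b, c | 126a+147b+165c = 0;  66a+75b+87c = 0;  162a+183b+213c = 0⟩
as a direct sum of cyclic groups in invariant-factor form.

Answer: M ≅ ℤ/3 ⊕ ℤ/6 ⊕ ℤ/12

Derivation:
rank_ℚ(R)=3; free=3−3=0
SNF(R) diag = [3, 6, 12] → torsion [3, 6, 12]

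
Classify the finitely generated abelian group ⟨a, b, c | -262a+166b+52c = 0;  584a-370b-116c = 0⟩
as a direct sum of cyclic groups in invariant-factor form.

Answer: M ≅ ℤ^1 ⊕ ℤ/2 ⊕ ℤ/2

Derivation:
rank_ℚ(R)=2; free=3−2=1
SNF(R) diag = [2, 2] → torsion [2, 2]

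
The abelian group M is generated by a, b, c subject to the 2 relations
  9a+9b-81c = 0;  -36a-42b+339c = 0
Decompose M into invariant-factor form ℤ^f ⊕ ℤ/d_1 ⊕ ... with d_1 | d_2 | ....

rank_ℚ(R)=2; free=3−2=1
SNF(R) diag = [3, 9] → torsion [3, 9]

Answer: M ≅ ℤ^1 ⊕ ℤ/3 ⊕ ℤ/9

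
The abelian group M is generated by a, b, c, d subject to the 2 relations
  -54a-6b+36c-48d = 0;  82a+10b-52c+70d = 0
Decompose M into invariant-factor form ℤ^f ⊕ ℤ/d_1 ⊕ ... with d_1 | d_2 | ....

Answer: M ≅ ℤ^2 ⊕ ℤ/2 ⊕ ℤ/6

Derivation:
rank_ℚ(R)=2; free=4−2=2
SNF(R) diag = [2, 6] → torsion [2, 6]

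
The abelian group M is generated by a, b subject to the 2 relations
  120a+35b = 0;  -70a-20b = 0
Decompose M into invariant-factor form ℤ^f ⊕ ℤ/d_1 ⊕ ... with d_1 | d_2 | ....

rank_ℚ(R)=2; free=2−2=0
SNF(R) diag = [5, 10] → torsion [5, 10]

Answer: M ≅ ℤ/5 ⊕ ℤ/10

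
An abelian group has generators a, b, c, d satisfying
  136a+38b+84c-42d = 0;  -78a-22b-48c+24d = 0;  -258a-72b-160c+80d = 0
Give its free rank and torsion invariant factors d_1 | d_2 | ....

rank_ℚ(R)=3; free=4−3=1
SNF(R) diag = [2, 2, 2] → torsion [2, 2, 2]

Answer: M ≅ ℤ^1 ⊕ ℤ/2 ⊕ ℤ/2 ⊕ ℤ/2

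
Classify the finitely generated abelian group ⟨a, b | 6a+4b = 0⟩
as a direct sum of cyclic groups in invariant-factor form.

rank_ℚ(R)=1; free=2−1=1
SNF(R) diag = [2] → torsion [2]

Answer: M ≅ ℤ^1 ⊕ ℤ/2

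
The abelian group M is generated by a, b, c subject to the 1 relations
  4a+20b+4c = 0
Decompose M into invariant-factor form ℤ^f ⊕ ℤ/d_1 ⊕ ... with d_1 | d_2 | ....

Answer: M ≅ ℤ^2 ⊕ ℤ/4

Derivation:
rank_ℚ(R)=1; free=3−1=2
SNF(R) diag = [4] → torsion [4]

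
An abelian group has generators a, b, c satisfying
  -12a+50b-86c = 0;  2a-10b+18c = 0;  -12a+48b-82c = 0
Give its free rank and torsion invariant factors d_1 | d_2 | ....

rank_ℚ(R)=3; free=3−3=0
SNF(R) diag = [2, 2, 2] → torsion [2, 2, 2]

Answer: M ≅ ℤ/2 ⊕ ℤ/2 ⊕ ℤ/2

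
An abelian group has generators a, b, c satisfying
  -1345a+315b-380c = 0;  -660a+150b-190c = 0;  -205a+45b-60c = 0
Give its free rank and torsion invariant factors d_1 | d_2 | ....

rank_ℚ(R)=3; free=3−3=0
SNF(R) diag = [5, 10, 30] → torsion [5, 10, 30]

Answer: M ≅ ℤ/5 ⊕ ℤ/10 ⊕ ℤ/30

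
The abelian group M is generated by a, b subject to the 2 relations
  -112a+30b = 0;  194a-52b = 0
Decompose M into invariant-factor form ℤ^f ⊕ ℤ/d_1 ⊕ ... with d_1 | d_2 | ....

rank_ℚ(R)=2; free=2−2=0
SNF(R) diag = [2, 2] → torsion [2, 2]

Answer: M ≅ ℤ/2 ⊕ ℤ/2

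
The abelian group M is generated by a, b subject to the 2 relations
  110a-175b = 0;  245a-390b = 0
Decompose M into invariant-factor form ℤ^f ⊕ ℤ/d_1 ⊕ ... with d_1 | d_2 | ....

rank_ℚ(R)=2; free=2−2=0
SNF(R) diag = [5, 5] → torsion [5, 5]

Answer: M ≅ ℤ/5 ⊕ ℤ/5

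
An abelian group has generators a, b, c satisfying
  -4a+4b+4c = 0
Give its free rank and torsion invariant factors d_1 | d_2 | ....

Answer: M ≅ ℤ^2 ⊕ ℤ/4

Derivation:
rank_ℚ(R)=1; free=3−1=2
SNF(R) diag = [4] → torsion [4]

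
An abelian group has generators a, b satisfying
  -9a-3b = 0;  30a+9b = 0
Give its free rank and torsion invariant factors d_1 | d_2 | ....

rank_ℚ(R)=2; free=2−2=0
SNF(R) diag = [3, 3] → torsion [3, 3]

Answer: M ≅ ℤ/3 ⊕ ℤ/3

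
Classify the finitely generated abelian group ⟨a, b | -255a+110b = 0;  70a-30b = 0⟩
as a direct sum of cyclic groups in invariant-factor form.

rank_ℚ(R)=2; free=2−2=0
SNF(R) diag = [5, 10] → torsion [5, 10]

Answer: M ≅ ℤ/5 ⊕ ℤ/10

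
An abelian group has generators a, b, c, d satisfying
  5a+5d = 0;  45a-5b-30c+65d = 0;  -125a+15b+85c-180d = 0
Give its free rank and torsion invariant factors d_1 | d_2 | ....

Answer: M ≅ ℤ^1 ⊕ ℤ/5 ⊕ ℤ/5 ⊕ ℤ/5

Derivation:
rank_ℚ(R)=3; free=4−3=1
SNF(R) diag = [5, 5, 5] → torsion [5, 5, 5]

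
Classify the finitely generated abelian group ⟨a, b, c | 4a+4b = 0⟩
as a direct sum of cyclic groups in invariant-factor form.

Answer: M ≅ ℤ^2 ⊕ ℤ/4

Derivation:
rank_ℚ(R)=1; free=3−1=2
SNF(R) diag = [4] → torsion [4]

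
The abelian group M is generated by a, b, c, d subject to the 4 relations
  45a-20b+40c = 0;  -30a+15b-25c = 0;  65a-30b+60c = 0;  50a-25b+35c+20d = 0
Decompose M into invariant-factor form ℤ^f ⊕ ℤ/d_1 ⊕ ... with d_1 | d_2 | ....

Answer: M ≅ ℤ/5 ⊕ ℤ/5 ⊕ ℤ/10 ⊕ ℤ/20

Derivation:
rank_ℚ(R)=4; free=4−4=0
SNF(R) diag = [5, 5, 10, 20] → torsion [5, 5, 10, 20]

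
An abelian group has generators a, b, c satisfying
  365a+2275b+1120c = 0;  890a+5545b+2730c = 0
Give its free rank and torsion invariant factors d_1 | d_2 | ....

rank_ℚ(R)=2; free=3−2=1
SNF(R) diag = [5, 5] → torsion [5, 5]

Answer: M ≅ ℤ^1 ⊕ ℤ/5 ⊕ ℤ/5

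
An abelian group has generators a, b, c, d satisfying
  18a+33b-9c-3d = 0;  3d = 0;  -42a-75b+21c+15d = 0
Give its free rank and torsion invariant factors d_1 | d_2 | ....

rank_ℚ(R)=3; free=4−3=1
SNF(R) diag = [3, 3, 6] → torsion [3, 3, 6]

Answer: M ≅ ℤ^1 ⊕ ℤ/3 ⊕ ℤ/3 ⊕ ℤ/6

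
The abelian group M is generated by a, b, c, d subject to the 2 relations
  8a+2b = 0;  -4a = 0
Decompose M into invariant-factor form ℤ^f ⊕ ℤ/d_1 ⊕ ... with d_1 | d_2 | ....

Answer: M ≅ ℤ^2 ⊕ ℤ/2 ⊕ ℤ/4

Derivation:
rank_ℚ(R)=2; free=4−2=2
SNF(R) diag = [2, 4] → torsion [2, 4]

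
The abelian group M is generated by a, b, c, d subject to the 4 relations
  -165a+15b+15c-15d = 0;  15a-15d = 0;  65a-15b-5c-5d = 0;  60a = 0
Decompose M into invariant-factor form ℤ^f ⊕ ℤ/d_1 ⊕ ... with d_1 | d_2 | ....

Answer: M ≅ ℤ/5 ⊕ ℤ/15 ⊕ ℤ/30 ⊕ ℤ/60

Derivation:
rank_ℚ(R)=4; free=4−4=0
SNF(R) diag = [5, 15, 30, 60] → torsion [5, 15, 30, 60]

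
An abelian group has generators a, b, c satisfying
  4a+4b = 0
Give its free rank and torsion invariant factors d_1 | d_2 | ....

rank_ℚ(R)=1; free=3−1=2
SNF(R) diag = [4] → torsion [4]

Answer: M ≅ ℤ^2 ⊕ ℤ/4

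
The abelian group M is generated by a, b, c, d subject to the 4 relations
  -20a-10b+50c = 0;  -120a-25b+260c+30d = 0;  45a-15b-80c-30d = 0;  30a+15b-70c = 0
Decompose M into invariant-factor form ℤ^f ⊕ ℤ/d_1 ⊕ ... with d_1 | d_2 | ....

Answer: M ≅ ℤ/5 ⊕ ℤ/5 ⊕ ℤ/10 ⊕ ℤ/30

Derivation:
rank_ℚ(R)=4; free=4−4=0
SNF(R) diag = [5, 5, 10, 30] → torsion [5, 5, 10, 30]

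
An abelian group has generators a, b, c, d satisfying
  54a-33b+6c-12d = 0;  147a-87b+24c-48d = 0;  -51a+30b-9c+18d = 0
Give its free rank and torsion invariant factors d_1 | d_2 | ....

Answer: M ≅ ℤ^1 ⊕ ℤ/3 ⊕ ℤ/3 ⊕ ℤ/3

Derivation:
rank_ℚ(R)=3; free=4−3=1
SNF(R) diag = [3, 3, 3] → torsion [3, 3, 3]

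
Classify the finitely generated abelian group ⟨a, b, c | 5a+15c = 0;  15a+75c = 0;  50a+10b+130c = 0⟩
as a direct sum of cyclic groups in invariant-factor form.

rank_ℚ(R)=3; free=3−3=0
SNF(R) diag = [5, 10, 30] → torsion [5, 10, 30]

Answer: M ≅ ℤ/5 ⊕ ℤ/10 ⊕ ℤ/30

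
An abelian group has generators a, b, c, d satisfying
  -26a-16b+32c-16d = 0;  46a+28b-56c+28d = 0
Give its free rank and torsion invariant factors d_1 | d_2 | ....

rank_ℚ(R)=2; free=4−2=2
SNF(R) diag = [2, 4] → torsion [2, 4]

Answer: M ≅ ℤ^2 ⊕ ℤ/2 ⊕ ℤ/4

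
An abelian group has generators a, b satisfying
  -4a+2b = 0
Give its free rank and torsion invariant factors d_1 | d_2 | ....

rank_ℚ(R)=1; free=2−1=1
SNF(R) diag = [2] → torsion [2]

Answer: M ≅ ℤ^1 ⊕ ℤ/2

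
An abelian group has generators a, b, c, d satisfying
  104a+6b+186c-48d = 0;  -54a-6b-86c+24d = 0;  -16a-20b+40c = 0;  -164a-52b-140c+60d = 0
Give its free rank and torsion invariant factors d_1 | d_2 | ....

Answer: M ≅ ℤ/2 ⊕ ℤ/2 ⊕ ℤ/4 ⊕ ℤ/12

Derivation:
rank_ℚ(R)=4; free=4−4=0
SNF(R) diag = [2, 2, 4, 12] → torsion [2, 2, 4, 12]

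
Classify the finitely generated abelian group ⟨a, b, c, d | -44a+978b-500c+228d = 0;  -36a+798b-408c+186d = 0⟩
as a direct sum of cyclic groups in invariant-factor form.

rank_ℚ(R)=2; free=4−2=2
SNF(R) diag = [2, 6] → torsion [2, 6]

Answer: M ≅ ℤ^2 ⊕ ℤ/2 ⊕ ℤ/6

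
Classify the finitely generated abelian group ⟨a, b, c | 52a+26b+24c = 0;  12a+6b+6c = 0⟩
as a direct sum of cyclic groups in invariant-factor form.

rank_ℚ(R)=2; free=3−2=1
SNF(R) diag = [2, 6] → torsion [2, 6]

Answer: M ≅ ℤ^1 ⊕ ℤ/2 ⊕ ℤ/6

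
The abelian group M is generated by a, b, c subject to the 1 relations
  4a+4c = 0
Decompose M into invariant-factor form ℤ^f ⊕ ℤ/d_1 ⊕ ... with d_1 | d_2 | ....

rank_ℚ(R)=1; free=3−1=2
SNF(R) diag = [4] → torsion [4]

Answer: M ≅ ℤ^2 ⊕ ℤ/4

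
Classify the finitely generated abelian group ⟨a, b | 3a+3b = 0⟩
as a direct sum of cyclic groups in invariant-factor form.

rank_ℚ(R)=1; free=2−1=1
SNF(R) diag = [3] → torsion [3]

Answer: M ≅ ℤ^1 ⊕ ℤ/3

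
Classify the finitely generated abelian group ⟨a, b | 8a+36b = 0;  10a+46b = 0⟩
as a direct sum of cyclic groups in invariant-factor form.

rank_ℚ(R)=2; free=2−2=0
SNF(R) diag = [2, 4] → torsion [2, 4]

Answer: M ≅ ℤ/2 ⊕ ℤ/4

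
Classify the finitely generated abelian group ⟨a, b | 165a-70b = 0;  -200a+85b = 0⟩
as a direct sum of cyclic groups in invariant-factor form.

rank_ℚ(R)=2; free=2−2=0
SNF(R) diag = [5, 5] → torsion [5, 5]

Answer: M ≅ ℤ/5 ⊕ ℤ/5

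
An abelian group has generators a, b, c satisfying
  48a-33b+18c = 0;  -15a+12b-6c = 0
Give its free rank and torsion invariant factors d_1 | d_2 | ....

Answer: M ≅ ℤ^1 ⊕ ℤ/3 ⊕ ℤ/3

Derivation:
rank_ℚ(R)=2; free=3−2=1
SNF(R) diag = [3, 3] → torsion [3, 3]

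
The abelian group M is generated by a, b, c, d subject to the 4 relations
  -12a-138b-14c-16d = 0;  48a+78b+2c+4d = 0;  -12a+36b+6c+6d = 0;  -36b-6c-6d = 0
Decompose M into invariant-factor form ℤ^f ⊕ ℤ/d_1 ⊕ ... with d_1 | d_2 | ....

Answer: M ≅ ℤ/2 ⊕ ℤ/6 ⊕ ℤ/12 ⊕ ℤ/12

Derivation:
rank_ℚ(R)=4; free=4−4=0
SNF(R) diag = [2, 6, 12, 12] → torsion [2, 6, 12, 12]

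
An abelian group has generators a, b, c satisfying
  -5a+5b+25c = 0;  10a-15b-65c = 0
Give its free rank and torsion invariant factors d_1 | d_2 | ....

rank_ℚ(R)=2; free=3−2=1
SNF(R) diag = [5, 5] → torsion [5, 5]

Answer: M ≅ ℤ^1 ⊕ ℤ/5 ⊕ ℤ/5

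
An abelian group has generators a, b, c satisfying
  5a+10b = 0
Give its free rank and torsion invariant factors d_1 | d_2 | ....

Answer: M ≅ ℤ^2 ⊕ ℤ/5

Derivation:
rank_ℚ(R)=1; free=3−1=2
SNF(R) diag = [5] → torsion [5]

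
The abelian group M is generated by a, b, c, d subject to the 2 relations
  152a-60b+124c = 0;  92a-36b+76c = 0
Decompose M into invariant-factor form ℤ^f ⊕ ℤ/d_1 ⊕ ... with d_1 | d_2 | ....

rank_ℚ(R)=2; free=4−2=2
SNF(R) diag = [4, 12] → torsion [4, 12]

Answer: M ≅ ℤ^2 ⊕ ℤ/4 ⊕ ℤ/12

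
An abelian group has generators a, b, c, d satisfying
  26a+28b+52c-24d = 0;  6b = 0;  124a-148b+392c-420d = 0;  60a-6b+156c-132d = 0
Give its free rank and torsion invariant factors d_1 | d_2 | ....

Answer: M ≅ ℤ/2 ⊕ ℤ/6 ⊕ ℤ/12 ⊕ ℤ/36

Derivation:
rank_ℚ(R)=4; free=4−4=0
SNF(R) diag = [2, 6, 12, 36] → torsion [2, 6, 12, 36]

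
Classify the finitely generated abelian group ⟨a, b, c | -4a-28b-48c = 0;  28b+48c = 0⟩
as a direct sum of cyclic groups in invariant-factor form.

Answer: M ≅ ℤ^1 ⊕ ℤ/4 ⊕ ℤ/4

Derivation:
rank_ℚ(R)=2; free=3−2=1
SNF(R) diag = [4, 4] → torsion [4, 4]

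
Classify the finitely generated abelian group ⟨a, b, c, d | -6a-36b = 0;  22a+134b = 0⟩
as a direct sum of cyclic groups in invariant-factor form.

rank_ℚ(R)=2; free=4−2=2
SNF(R) diag = [2, 6] → torsion [2, 6]

Answer: M ≅ ℤ^2 ⊕ ℤ/2 ⊕ ℤ/6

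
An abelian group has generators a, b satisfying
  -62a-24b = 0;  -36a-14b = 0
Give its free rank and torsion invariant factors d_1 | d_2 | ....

rank_ℚ(R)=2; free=2−2=0
SNF(R) diag = [2, 2] → torsion [2, 2]

Answer: M ≅ ℤ/2 ⊕ ℤ/2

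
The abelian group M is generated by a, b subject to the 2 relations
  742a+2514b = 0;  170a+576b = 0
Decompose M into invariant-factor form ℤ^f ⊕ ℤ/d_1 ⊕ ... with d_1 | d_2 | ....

rank_ℚ(R)=2; free=2−2=0
SNF(R) diag = [2, 6] → torsion [2, 6]

Answer: M ≅ ℤ/2 ⊕ ℤ/6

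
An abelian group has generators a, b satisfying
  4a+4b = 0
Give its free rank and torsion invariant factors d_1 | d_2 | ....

rank_ℚ(R)=1; free=2−1=1
SNF(R) diag = [4] → torsion [4]

Answer: M ≅ ℤ^1 ⊕ ℤ/4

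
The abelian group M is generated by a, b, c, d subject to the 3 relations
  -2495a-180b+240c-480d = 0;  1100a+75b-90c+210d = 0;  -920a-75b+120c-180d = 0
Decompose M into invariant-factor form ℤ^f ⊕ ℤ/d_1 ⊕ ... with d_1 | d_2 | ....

Answer: M ≅ ℤ^1 ⊕ ℤ/5 ⊕ ℤ/15 ⊕ ℤ/30

Derivation:
rank_ℚ(R)=3; free=4−3=1
SNF(R) diag = [5, 15, 30] → torsion [5, 15, 30]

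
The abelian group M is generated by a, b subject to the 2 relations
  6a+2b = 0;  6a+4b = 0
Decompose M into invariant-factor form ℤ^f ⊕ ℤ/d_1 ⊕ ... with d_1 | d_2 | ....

rank_ℚ(R)=2; free=2−2=0
SNF(R) diag = [2, 6] → torsion [2, 6]

Answer: M ≅ ℤ/2 ⊕ ℤ/6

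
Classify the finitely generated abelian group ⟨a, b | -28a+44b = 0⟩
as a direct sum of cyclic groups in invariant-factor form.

rank_ℚ(R)=1; free=2−1=1
SNF(R) diag = [4] → torsion [4]

Answer: M ≅ ℤ^1 ⊕ ℤ/4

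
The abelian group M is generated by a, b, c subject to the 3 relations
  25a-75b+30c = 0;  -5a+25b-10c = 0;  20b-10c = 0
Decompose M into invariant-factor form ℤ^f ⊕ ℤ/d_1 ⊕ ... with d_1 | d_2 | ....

rank_ℚ(R)=3; free=3−3=0
SNF(R) diag = [5, 10, 10] → torsion [5, 10, 10]

Answer: M ≅ ℤ/5 ⊕ ℤ/10 ⊕ ℤ/10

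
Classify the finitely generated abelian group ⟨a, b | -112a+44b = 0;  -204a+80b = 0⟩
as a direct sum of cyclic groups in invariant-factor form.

rank_ℚ(R)=2; free=2−2=0
SNF(R) diag = [4, 4] → torsion [4, 4]

Answer: M ≅ ℤ/4 ⊕ ℤ/4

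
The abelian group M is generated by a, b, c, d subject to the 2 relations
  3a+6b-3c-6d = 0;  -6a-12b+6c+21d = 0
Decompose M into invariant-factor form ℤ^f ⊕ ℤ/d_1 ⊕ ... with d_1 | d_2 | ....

Answer: M ≅ ℤ^2 ⊕ ℤ/3 ⊕ ℤ/9

Derivation:
rank_ℚ(R)=2; free=4−2=2
SNF(R) diag = [3, 9] → torsion [3, 9]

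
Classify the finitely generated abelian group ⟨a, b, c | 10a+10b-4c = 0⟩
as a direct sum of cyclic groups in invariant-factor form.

Answer: M ≅ ℤ^2 ⊕ ℤ/2

Derivation:
rank_ℚ(R)=1; free=3−1=2
SNF(R) diag = [2] → torsion [2]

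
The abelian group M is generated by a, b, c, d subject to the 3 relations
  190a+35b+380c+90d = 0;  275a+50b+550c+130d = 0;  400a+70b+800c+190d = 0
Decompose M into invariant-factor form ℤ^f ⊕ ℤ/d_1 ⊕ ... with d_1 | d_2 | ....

rank_ℚ(R)=3; free=4−3=1
SNF(R) diag = [5, 5, 10] → torsion [5, 5, 10]

Answer: M ≅ ℤ^1 ⊕ ℤ/5 ⊕ ℤ/5 ⊕ ℤ/10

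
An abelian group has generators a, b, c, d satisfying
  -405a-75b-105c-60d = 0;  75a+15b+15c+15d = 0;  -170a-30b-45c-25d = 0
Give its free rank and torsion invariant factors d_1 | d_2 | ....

rank_ℚ(R)=3; free=4−3=1
SNF(R) diag = [5, 15, 15] → torsion [5, 15, 15]

Answer: M ≅ ℤ^1 ⊕ ℤ/5 ⊕ ℤ/15 ⊕ ℤ/15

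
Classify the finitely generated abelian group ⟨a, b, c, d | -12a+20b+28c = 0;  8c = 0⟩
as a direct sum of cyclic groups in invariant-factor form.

Answer: M ≅ ℤ^2 ⊕ ℤ/4 ⊕ ℤ/8

Derivation:
rank_ℚ(R)=2; free=4−2=2
SNF(R) diag = [4, 8] → torsion [4, 8]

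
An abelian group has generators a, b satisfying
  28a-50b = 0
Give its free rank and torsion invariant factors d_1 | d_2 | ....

Answer: M ≅ ℤ^1 ⊕ ℤ/2

Derivation:
rank_ℚ(R)=1; free=2−1=1
SNF(R) diag = [2] → torsion [2]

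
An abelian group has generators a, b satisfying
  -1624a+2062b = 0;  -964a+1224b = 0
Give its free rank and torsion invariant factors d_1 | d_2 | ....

Answer: M ≅ ℤ/2 ⊕ ℤ/4

Derivation:
rank_ℚ(R)=2; free=2−2=0
SNF(R) diag = [2, 4] → torsion [2, 4]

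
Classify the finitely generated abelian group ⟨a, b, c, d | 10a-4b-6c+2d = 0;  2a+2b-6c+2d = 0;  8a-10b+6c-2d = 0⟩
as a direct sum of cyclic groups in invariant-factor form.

rank_ℚ(R)=3; free=4−3=1
SNF(R) diag = [2, 2, 2] → torsion [2, 2, 2]

Answer: M ≅ ℤ^1 ⊕ ℤ/2 ⊕ ℤ/2 ⊕ ℤ/2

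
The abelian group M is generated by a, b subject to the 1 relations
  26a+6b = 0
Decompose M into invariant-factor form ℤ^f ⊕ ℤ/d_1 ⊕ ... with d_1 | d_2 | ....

rank_ℚ(R)=1; free=2−1=1
SNF(R) diag = [2] → torsion [2]

Answer: M ≅ ℤ^1 ⊕ ℤ/2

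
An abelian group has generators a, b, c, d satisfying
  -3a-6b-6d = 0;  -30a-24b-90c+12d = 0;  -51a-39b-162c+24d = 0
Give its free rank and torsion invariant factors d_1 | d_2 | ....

rank_ℚ(R)=3; free=4−3=1
SNF(R) diag = [3, 9, 18] → torsion [3, 9, 18]

Answer: M ≅ ℤ^1 ⊕ ℤ/3 ⊕ ℤ/9 ⊕ ℤ/18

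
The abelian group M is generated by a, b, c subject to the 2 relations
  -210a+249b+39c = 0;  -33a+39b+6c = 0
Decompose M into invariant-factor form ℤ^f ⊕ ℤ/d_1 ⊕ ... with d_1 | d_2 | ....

Answer: M ≅ ℤ^1 ⊕ ℤ/3 ⊕ ℤ/9

Derivation:
rank_ℚ(R)=2; free=3−2=1
SNF(R) diag = [3, 9] → torsion [3, 9]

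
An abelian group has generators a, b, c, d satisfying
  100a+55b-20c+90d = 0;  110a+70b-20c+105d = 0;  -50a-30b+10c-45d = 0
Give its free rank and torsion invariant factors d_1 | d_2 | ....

Answer: M ≅ ℤ^1 ⊕ ℤ/5 ⊕ ℤ/5 ⊕ ℤ/10

Derivation:
rank_ℚ(R)=3; free=4−3=1
SNF(R) diag = [5, 5, 10] → torsion [5, 5, 10]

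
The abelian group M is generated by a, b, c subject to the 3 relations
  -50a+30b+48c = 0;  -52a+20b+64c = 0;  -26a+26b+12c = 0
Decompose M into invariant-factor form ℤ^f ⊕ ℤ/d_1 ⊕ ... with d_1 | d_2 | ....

rank_ℚ(R)=3; free=3−3=0
SNF(R) diag = [2, 4, 8] → torsion [2, 4, 8]

Answer: M ≅ ℤ/2 ⊕ ℤ/4 ⊕ ℤ/8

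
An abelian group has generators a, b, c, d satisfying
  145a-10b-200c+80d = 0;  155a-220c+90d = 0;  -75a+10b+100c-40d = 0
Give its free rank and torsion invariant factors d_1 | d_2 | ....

rank_ℚ(R)=3; free=4−3=1
SNF(R) diag = [5, 10, 20] → torsion [5, 10, 20]

Answer: M ≅ ℤ^1 ⊕ ℤ/5 ⊕ ℤ/10 ⊕ ℤ/20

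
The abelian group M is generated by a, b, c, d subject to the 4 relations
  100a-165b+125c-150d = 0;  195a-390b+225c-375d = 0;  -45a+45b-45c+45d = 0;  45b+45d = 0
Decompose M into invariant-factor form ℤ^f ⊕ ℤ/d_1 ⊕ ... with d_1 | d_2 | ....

rank_ℚ(R)=4; free=4−4=0
SNF(R) diag = [5, 15, 45, 45] → torsion [5, 15, 45, 45]

Answer: M ≅ ℤ/5 ⊕ ℤ/15 ⊕ ℤ/45 ⊕ ℤ/45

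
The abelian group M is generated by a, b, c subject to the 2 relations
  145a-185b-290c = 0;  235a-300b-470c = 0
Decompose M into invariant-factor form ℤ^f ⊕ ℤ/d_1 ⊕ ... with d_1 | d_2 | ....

Answer: M ≅ ℤ^1 ⊕ ℤ/5 ⊕ ℤ/5

Derivation:
rank_ℚ(R)=2; free=3−2=1
SNF(R) diag = [5, 5] → torsion [5, 5]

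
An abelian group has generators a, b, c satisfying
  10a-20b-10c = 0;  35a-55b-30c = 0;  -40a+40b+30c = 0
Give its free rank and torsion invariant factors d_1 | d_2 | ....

rank_ℚ(R)=3; free=3−3=0
SNF(R) diag = [5, 10, 10] → torsion [5, 10, 10]

Answer: M ≅ ℤ/5 ⊕ ℤ/10 ⊕ ℤ/10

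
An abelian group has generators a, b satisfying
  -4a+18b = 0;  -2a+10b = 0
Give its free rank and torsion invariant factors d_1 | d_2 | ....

Answer: M ≅ ℤ/2 ⊕ ℤ/2

Derivation:
rank_ℚ(R)=2; free=2−2=0
SNF(R) diag = [2, 2] → torsion [2, 2]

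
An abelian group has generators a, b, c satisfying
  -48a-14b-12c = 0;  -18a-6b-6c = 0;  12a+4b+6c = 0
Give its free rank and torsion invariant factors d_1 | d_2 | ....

Answer: M ≅ ℤ/2 ⊕ ℤ/6 ⊕ ℤ/6

Derivation:
rank_ℚ(R)=3; free=3−3=0
SNF(R) diag = [2, 6, 6] → torsion [2, 6, 6]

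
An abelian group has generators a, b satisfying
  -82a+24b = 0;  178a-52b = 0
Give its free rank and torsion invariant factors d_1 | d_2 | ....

rank_ℚ(R)=2; free=2−2=0
SNF(R) diag = [2, 4] → torsion [2, 4]

Answer: M ≅ ℤ/2 ⊕ ℤ/4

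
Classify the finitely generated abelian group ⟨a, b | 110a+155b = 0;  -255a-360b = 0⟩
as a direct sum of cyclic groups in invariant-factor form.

Answer: M ≅ ℤ/5 ⊕ ℤ/15

Derivation:
rank_ℚ(R)=2; free=2−2=0
SNF(R) diag = [5, 15] → torsion [5, 15]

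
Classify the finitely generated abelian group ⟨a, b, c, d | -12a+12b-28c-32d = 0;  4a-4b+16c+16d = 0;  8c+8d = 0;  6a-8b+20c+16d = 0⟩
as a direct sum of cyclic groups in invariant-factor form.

rank_ℚ(R)=4; free=4−4=0
SNF(R) diag = [2, 4, 4, 8] → torsion [2, 4, 4, 8]

Answer: M ≅ ℤ/2 ⊕ ℤ/4 ⊕ ℤ/4 ⊕ ℤ/8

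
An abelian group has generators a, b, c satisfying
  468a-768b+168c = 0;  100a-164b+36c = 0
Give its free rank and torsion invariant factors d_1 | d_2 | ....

Answer: M ≅ ℤ^1 ⊕ ℤ/4 ⊕ ℤ/12

Derivation:
rank_ℚ(R)=2; free=3−2=1
SNF(R) diag = [4, 12] → torsion [4, 12]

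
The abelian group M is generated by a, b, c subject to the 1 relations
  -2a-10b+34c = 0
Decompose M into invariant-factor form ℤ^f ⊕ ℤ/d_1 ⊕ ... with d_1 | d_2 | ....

rank_ℚ(R)=1; free=3−1=2
SNF(R) diag = [2] → torsion [2]

Answer: M ≅ ℤ^2 ⊕ ℤ/2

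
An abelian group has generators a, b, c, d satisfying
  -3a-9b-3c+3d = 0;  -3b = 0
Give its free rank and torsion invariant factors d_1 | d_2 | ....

Answer: M ≅ ℤ^2 ⊕ ℤ/3 ⊕ ℤ/3

Derivation:
rank_ℚ(R)=2; free=4−2=2
SNF(R) diag = [3, 3] → torsion [3, 3]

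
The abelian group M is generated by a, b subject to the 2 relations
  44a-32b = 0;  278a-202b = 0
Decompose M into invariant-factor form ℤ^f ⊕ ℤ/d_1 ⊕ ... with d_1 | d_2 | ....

rank_ℚ(R)=2; free=2−2=0
SNF(R) diag = [2, 4] → torsion [2, 4]

Answer: M ≅ ℤ/2 ⊕ ℤ/4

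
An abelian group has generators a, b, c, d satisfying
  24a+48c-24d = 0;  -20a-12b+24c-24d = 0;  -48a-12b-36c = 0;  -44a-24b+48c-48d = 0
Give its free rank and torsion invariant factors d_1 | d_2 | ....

Answer: M ≅ ℤ/4 ⊕ ℤ/12 ⊕ ℤ/12 ⊕ ℤ/24

Derivation:
rank_ℚ(R)=4; free=4−4=0
SNF(R) diag = [4, 12, 12, 24] → torsion [4, 12, 12, 24]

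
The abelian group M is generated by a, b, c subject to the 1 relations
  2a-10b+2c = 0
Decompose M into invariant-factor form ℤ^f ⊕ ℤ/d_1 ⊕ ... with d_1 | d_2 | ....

Answer: M ≅ ℤ^2 ⊕ ℤ/2

Derivation:
rank_ℚ(R)=1; free=3−1=2
SNF(R) diag = [2] → torsion [2]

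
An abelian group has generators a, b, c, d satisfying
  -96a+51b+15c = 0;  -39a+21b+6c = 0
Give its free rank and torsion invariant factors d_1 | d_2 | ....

Answer: M ≅ ℤ^2 ⊕ ℤ/3 ⊕ ℤ/3

Derivation:
rank_ℚ(R)=2; free=4−2=2
SNF(R) diag = [3, 3] → torsion [3, 3]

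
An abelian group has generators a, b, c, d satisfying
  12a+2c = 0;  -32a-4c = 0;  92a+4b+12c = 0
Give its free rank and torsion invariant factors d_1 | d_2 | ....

Answer: M ≅ ℤ^1 ⊕ ℤ/2 ⊕ ℤ/4 ⊕ ℤ/8

Derivation:
rank_ℚ(R)=3; free=4−3=1
SNF(R) diag = [2, 4, 8] → torsion [2, 4, 8]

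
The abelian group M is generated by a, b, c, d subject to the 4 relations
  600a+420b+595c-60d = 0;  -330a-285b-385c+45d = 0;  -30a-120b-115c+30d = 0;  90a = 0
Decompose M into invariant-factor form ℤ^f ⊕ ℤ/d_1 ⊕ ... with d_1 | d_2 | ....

Answer: M ≅ ℤ/5 ⊕ ℤ/15 ⊕ ℤ/30 ⊕ ℤ/90

Derivation:
rank_ℚ(R)=4; free=4−4=0
SNF(R) diag = [5, 15, 30, 90] → torsion [5, 15, 30, 90]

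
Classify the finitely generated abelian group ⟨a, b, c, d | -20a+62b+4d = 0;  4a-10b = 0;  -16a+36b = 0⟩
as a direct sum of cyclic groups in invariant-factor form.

Answer: M ≅ ℤ^1 ⊕ ℤ/2 ⊕ ℤ/4 ⊕ ℤ/8

Derivation:
rank_ℚ(R)=3; free=4−3=1
SNF(R) diag = [2, 4, 8] → torsion [2, 4, 8]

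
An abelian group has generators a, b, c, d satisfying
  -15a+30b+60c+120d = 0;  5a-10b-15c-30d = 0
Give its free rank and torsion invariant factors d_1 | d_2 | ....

Answer: M ≅ ℤ^2 ⊕ ℤ/5 ⊕ ℤ/15

Derivation:
rank_ℚ(R)=2; free=4−2=2
SNF(R) diag = [5, 15] → torsion [5, 15]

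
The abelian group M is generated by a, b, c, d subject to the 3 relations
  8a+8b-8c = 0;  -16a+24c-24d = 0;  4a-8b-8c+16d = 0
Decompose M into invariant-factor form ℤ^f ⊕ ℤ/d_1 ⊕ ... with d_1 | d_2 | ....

Answer: M ≅ ℤ^1 ⊕ ℤ/4 ⊕ ℤ/8 ⊕ ℤ/8

Derivation:
rank_ℚ(R)=3; free=4−3=1
SNF(R) diag = [4, 8, 8] → torsion [4, 8, 8]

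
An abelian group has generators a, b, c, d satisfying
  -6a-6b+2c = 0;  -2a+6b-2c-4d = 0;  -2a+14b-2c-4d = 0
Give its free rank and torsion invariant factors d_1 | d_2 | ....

Answer: M ≅ ℤ^1 ⊕ ℤ/2 ⊕ ℤ/4 ⊕ ℤ/8

Derivation:
rank_ℚ(R)=3; free=4−3=1
SNF(R) diag = [2, 4, 8] → torsion [2, 4, 8]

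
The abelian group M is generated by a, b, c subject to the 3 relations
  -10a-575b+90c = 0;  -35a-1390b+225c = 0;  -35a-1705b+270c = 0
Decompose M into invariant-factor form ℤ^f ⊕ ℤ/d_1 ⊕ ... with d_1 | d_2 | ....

rank_ℚ(R)=3; free=3−3=0
SNF(R) diag = [5, 15, 45] → torsion [5, 15, 45]

Answer: M ≅ ℤ/5 ⊕ ℤ/15 ⊕ ℤ/45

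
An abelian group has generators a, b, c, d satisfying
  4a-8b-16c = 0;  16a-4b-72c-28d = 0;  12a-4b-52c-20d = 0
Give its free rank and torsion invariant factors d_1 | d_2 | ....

rank_ℚ(R)=3; free=4−3=1
SNF(R) diag = [4, 4, 12] → torsion [4, 4, 12]

Answer: M ≅ ℤ^1 ⊕ ℤ/4 ⊕ ℤ/4 ⊕ ℤ/12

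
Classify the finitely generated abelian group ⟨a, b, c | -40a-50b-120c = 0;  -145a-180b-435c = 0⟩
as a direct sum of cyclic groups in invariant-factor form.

rank_ℚ(R)=2; free=3−2=1
SNF(R) diag = [5, 10] → torsion [5, 10]

Answer: M ≅ ℤ^1 ⊕ ℤ/5 ⊕ ℤ/10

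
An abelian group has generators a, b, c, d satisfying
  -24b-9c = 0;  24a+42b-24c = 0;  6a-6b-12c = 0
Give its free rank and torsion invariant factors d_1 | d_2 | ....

rank_ℚ(R)=3; free=4−3=1
SNF(R) diag = [3, 6, 6] → torsion [3, 6, 6]

Answer: M ≅ ℤ^1 ⊕ ℤ/3 ⊕ ℤ/6 ⊕ ℤ/6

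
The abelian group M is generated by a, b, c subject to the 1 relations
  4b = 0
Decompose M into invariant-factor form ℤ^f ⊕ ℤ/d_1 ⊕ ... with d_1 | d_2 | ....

rank_ℚ(R)=1; free=3−1=2
SNF(R) diag = [4] → torsion [4]

Answer: M ≅ ℤ^2 ⊕ ℤ/4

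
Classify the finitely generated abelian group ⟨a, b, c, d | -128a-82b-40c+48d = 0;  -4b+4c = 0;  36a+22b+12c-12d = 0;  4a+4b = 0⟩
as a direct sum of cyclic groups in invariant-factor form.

Answer: M ≅ ℤ/2 ⊕ ℤ/4 ⊕ ℤ/4 ⊕ ℤ/12

Derivation:
rank_ℚ(R)=4; free=4−4=0
SNF(R) diag = [2, 4, 4, 12] → torsion [2, 4, 4, 12]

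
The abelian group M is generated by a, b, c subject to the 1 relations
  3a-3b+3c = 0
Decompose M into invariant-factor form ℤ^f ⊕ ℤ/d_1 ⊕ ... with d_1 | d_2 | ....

Answer: M ≅ ℤ^2 ⊕ ℤ/3

Derivation:
rank_ℚ(R)=1; free=3−1=2
SNF(R) diag = [3] → torsion [3]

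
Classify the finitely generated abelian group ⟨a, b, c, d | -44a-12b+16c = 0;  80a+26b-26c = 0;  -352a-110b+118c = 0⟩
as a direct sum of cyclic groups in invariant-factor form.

Answer: M ≅ ℤ^1 ⊕ ℤ/2 ⊕ ℤ/4 ⊕ ℤ/8

Derivation:
rank_ℚ(R)=3; free=4−3=1
SNF(R) diag = [2, 4, 8] → torsion [2, 4, 8]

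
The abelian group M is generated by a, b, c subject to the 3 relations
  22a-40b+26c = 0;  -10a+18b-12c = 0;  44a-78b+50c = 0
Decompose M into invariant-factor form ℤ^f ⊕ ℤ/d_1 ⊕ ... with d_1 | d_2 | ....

Answer: M ≅ ℤ/2 ⊕ ℤ/2 ⊕ ℤ/4

Derivation:
rank_ℚ(R)=3; free=3−3=0
SNF(R) diag = [2, 2, 4] → torsion [2, 2, 4]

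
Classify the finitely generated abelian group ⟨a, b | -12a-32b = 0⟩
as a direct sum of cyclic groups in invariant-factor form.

rank_ℚ(R)=1; free=2−1=1
SNF(R) diag = [4] → torsion [4]

Answer: M ≅ ℤ^1 ⊕ ℤ/4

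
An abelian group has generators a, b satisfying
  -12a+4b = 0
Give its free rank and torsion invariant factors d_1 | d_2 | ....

rank_ℚ(R)=1; free=2−1=1
SNF(R) diag = [4] → torsion [4]

Answer: M ≅ ℤ^1 ⊕ ℤ/4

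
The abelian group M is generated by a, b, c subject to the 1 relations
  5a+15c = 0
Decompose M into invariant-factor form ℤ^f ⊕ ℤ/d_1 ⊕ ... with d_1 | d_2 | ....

rank_ℚ(R)=1; free=3−1=2
SNF(R) diag = [5] → torsion [5]

Answer: M ≅ ℤ^2 ⊕ ℤ/5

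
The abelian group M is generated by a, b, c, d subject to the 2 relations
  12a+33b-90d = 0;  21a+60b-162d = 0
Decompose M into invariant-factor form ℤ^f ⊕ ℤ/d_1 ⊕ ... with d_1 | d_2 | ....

Answer: M ≅ ℤ^2 ⊕ ℤ/3 ⊕ ℤ/9

Derivation:
rank_ℚ(R)=2; free=4−2=2
SNF(R) diag = [3, 9] → torsion [3, 9]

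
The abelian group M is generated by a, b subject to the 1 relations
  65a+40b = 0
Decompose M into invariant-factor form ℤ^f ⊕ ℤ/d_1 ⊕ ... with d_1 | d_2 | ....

rank_ℚ(R)=1; free=2−1=1
SNF(R) diag = [5] → torsion [5]

Answer: M ≅ ℤ^1 ⊕ ℤ/5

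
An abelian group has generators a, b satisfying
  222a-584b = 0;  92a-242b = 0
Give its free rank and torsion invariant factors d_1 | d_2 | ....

rank_ℚ(R)=2; free=2−2=0
SNF(R) diag = [2, 2] → torsion [2, 2]

Answer: M ≅ ℤ/2 ⊕ ℤ/2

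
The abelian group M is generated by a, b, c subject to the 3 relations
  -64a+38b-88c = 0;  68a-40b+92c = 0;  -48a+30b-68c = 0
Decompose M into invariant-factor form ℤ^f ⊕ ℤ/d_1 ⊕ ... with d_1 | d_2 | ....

Answer: M ≅ ℤ/2 ⊕ ℤ/4 ⊕ ℤ/12

Derivation:
rank_ℚ(R)=3; free=3−3=0
SNF(R) diag = [2, 4, 12] → torsion [2, 4, 12]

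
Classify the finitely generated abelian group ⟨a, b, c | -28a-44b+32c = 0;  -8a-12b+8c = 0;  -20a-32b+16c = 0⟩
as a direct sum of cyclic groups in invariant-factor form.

rank_ℚ(R)=3; free=3−3=0
SNF(R) diag = [4, 4, 8] → torsion [4, 4, 8]

Answer: M ≅ ℤ/4 ⊕ ℤ/4 ⊕ ℤ/8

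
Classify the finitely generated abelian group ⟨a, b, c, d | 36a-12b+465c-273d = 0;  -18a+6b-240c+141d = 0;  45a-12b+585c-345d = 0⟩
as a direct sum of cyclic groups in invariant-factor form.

rank_ℚ(R)=3; free=4−3=1
SNF(R) diag = [3, 3, 9] → torsion [3, 3, 9]

Answer: M ≅ ℤ^1 ⊕ ℤ/3 ⊕ ℤ/3 ⊕ ℤ/9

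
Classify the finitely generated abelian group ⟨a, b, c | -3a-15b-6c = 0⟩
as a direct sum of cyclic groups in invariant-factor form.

rank_ℚ(R)=1; free=3−1=2
SNF(R) diag = [3] → torsion [3]

Answer: M ≅ ℤ^2 ⊕ ℤ/3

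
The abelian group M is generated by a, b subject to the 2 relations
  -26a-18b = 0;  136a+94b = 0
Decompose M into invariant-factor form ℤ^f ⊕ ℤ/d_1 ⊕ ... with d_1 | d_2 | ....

rank_ℚ(R)=2; free=2−2=0
SNF(R) diag = [2, 2] → torsion [2, 2]

Answer: M ≅ ℤ/2 ⊕ ℤ/2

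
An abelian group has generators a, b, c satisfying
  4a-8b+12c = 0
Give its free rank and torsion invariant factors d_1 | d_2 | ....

Answer: M ≅ ℤ^2 ⊕ ℤ/4

Derivation:
rank_ℚ(R)=1; free=3−1=2
SNF(R) diag = [4] → torsion [4]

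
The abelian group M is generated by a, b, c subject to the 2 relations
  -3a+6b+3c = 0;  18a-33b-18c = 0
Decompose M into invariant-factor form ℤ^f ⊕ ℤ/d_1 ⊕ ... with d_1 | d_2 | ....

Answer: M ≅ ℤ^1 ⊕ ℤ/3 ⊕ ℤ/3

Derivation:
rank_ℚ(R)=2; free=3−2=1
SNF(R) diag = [3, 3] → torsion [3, 3]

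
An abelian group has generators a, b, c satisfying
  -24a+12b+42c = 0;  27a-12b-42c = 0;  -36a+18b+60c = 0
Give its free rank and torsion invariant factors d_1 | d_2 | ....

rank_ℚ(R)=3; free=3−3=0
SNF(R) diag = [3, 6, 6] → torsion [3, 6, 6]

Answer: M ≅ ℤ/3 ⊕ ℤ/6 ⊕ ℤ/6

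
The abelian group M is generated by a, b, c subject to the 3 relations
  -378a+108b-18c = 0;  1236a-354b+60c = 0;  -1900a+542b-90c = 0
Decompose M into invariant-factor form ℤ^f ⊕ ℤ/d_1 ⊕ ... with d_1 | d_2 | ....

rank_ℚ(R)=3; free=3−3=0
SNF(R) diag = [2, 6, 18] → torsion [2, 6, 18]

Answer: M ≅ ℤ/2 ⊕ ℤ/6 ⊕ ℤ/18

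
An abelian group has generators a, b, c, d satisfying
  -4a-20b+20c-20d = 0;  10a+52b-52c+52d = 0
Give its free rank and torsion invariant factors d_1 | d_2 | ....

rank_ℚ(R)=2; free=4−2=2
SNF(R) diag = [2, 4] → torsion [2, 4]

Answer: M ≅ ℤ^2 ⊕ ℤ/2 ⊕ ℤ/4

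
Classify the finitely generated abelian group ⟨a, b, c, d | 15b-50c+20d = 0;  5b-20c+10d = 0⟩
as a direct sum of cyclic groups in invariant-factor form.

Answer: M ≅ ℤ^2 ⊕ ℤ/5 ⊕ ℤ/10

Derivation:
rank_ℚ(R)=2; free=4−2=2
SNF(R) diag = [5, 10] → torsion [5, 10]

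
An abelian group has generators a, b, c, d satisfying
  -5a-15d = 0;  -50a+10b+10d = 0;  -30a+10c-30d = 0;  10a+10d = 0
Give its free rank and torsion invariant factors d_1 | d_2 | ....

rank_ℚ(R)=4; free=4−4=0
SNF(R) diag = [5, 10, 10, 20] → torsion [5, 10, 10, 20]

Answer: M ≅ ℤ/5 ⊕ ℤ/10 ⊕ ℤ/10 ⊕ ℤ/20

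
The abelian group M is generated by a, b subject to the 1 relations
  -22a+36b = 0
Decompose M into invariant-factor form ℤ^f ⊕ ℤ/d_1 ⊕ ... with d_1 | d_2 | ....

Answer: M ≅ ℤ^1 ⊕ ℤ/2

Derivation:
rank_ℚ(R)=1; free=2−1=1
SNF(R) diag = [2] → torsion [2]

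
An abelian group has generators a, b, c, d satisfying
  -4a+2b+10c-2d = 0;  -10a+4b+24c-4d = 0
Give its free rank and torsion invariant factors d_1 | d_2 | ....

Answer: M ≅ ℤ^2 ⊕ ℤ/2 ⊕ ℤ/2

Derivation:
rank_ℚ(R)=2; free=4−2=2
SNF(R) diag = [2, 2] → torsion [2, 2]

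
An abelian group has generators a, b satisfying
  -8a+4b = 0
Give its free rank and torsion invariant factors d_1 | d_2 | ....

rank_ℚ(R)=1; free=2−1=1
SNF(R) diag = [4] → torsion [4]

Answer: M ≅ ℤ^1 ⊕ ℤ/4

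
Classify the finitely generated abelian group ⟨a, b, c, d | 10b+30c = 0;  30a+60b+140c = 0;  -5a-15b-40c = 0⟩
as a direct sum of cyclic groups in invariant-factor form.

rank_ℚ(R)=3; free=4−3=1
SNF(R) diag = [5, 10, 10] → torsion [5, 10, 10]

Answer: M ≅ ℤ^1 ⊕ ℤ/5 ⊕ ℤ/10 ⊕ ℤ/10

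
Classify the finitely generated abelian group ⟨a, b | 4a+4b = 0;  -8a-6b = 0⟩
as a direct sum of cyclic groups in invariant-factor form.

Answer: M ≅ ℤ/2 ⊕ ℤ/4

Derivation:
rank_ℚ(R)=2; free=2−2=0
SNF(R) diag = [2, 4] → torsion [2, 4]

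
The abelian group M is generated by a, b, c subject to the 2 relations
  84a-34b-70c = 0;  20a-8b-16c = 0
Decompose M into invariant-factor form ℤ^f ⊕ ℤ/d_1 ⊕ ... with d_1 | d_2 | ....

Answer: M ≅ ℤ^1 ⊕ ℤ/2 ⊕ ℤ/4

Derivation:
rank_ℚ(R)=2; free=3−2=1
SNF(R) diag = [2, 4] → torsion [2, 4]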